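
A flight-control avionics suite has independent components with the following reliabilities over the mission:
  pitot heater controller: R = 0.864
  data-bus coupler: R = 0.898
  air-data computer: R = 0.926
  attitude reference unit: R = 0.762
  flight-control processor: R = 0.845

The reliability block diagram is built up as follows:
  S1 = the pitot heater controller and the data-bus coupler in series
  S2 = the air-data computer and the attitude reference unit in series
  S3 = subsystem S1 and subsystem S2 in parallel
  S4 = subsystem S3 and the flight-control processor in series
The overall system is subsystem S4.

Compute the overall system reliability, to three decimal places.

Series (pitot heater controller and data-bus coupler): 0.86400 × 0.89800 = 0.77587
Series (air-data computer and attitude reference unit): 0.92600 × 0.76200 = 0.70561
Parallel ([0.77587] and [0.70561]): 1 − (1 − 0.77587)(1 − 0.70561) = 0.93402
Series ([0.93402] and flight-control processor): 0.93402 × 0.84500 = 0.789

0.789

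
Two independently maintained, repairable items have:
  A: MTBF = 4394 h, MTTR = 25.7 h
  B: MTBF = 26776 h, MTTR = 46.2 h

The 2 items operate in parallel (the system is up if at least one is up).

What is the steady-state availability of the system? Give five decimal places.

0.99999

A(A) = MTBF/(MTBF+MTTR) = 4394/(4394+25.7) = 0.994185
A(B) = MTBF/(MTBF+MTTR) = 26776/(26776+46.2) = 0.998278
Parallel availability: 1 − (1 − 0.994185)(1 − 0.998278) = 0.99999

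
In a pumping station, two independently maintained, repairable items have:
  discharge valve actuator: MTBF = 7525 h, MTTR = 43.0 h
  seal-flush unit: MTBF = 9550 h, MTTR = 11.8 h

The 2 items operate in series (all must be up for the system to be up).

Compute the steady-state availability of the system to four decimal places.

0.9931

A(discharge valve actuator) = MTBF/(MTBF+MTTR) = 7525/(7525+43.0) = 0.994318
A(seal-flush unit) = MTBF/(MTBF+MTTR) = 9550/(9550+11.8) = 0.998766
Series availability: 0.994318 × 0.998766 = 0.9931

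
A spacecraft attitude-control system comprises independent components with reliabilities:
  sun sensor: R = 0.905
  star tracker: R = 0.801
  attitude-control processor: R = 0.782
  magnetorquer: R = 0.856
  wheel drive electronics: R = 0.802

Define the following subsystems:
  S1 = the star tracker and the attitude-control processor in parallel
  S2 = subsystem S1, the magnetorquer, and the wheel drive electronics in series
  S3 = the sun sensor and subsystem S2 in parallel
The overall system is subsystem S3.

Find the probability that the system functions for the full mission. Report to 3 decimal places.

Parallel (star tracker and attitude-control processor): 1 − (1 − 0.80100)(1 − 0.78200) = 0.95662
Series ([0.95662], magnetorquer, and wheel drive electronics): 0.95662 × 0.85600 × 0.80200 = 0.65673
Parallel (sun sensor and [0.65673]): 1 − (1 − 0.90500)(1 − 0.65673) = 0.967

0.967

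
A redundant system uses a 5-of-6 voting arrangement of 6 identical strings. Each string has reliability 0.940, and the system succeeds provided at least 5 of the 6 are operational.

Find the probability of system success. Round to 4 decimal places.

R = Σ_{i=5}^{6} C(6,i) p^i (1−p)^{6−i} with p = 0.940
C(6,5)·0.940^5·0.060^1 = 0.264205
C(6,6)·0.940^6·0.060^0 = 0.689870
Sum = 0.9541

0.9541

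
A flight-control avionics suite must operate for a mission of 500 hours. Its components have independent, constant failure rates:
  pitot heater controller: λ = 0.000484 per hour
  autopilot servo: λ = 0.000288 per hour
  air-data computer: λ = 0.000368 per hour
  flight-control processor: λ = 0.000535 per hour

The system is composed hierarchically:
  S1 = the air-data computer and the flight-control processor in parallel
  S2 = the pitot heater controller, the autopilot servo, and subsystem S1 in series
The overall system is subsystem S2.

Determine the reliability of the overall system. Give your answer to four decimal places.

R(pitot heater controller) = exp(−0.000484 × 500) = 0.785056
R(autopilot servo) = exp(−0.000288 × 500) = 0.865888
R(air-data computer) = exp(−0.000368 × 500) = 0.831936
R(flight-control processor) = exp(−0.000535 × 500) = 0.765290
Parallel (air-data computer and flight-control processor): 1 − (1 − 0.831936)(1 − 0.765290) = 0.960554
Series (pitot heater controller, autopilot servo, and [0.960554]): 0.785056 × 0.865888 × 0.960554 = 0.6530

0.6530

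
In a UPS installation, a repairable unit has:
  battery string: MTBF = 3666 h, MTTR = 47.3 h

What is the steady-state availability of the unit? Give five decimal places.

A(battery string) = MTBF/(MTBF+MTTR) = 3666/(3666+47.3) = 0.98726

0.98726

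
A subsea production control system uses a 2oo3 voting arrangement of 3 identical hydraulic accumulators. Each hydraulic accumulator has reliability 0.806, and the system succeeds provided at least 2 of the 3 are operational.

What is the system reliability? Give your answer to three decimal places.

R = Σ_{i=2}^{3} C(3,i) p^i (1−p)^{3−i} with p = 0.806
C(3,2)·0.806^2·0.194^1 = 0.37809
C(3,3)·0.806^3·0.194^0 = 0.52361
Sum = 0.902

0.902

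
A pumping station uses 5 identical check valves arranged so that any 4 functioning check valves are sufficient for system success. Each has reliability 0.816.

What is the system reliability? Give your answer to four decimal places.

0.7697

R = Σ_{i=4}^{5} C(5,i) p^i (1−p)^{5−i} with p = 0.816
C(5,4)·0.816^4·0.184^1 = 0.407895
C(5,5)·0.816^5·0.184^0 = 0.361785
Sum = 0.7697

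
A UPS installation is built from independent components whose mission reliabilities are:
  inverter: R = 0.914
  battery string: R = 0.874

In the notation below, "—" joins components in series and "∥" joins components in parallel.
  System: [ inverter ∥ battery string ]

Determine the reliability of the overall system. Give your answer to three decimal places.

0.989

Parallel (inverter and battery string): 1 − (1 − 0.91400)(1 − 0.87400) = 0.989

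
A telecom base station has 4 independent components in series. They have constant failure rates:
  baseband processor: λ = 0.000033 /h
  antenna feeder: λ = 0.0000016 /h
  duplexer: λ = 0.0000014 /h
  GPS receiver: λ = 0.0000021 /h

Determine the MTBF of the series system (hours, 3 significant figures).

Series of exponential components: λ_sys = Σ λ_i
λ_sys = 0.000033 + 0.0000016 + 0.0000014 + 0.0000021 = 3.8100e-05 /h
MTBF = 1 / λ_sys = 26200 h

26200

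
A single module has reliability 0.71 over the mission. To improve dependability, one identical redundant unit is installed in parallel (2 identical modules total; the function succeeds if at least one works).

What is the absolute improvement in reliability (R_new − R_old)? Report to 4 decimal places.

0.2059

R_before = 0.71
R_after = 1 − (1 − 0.71)^2 = 0.9159
ΔR = 0.9159 − 0.71 = 0.2059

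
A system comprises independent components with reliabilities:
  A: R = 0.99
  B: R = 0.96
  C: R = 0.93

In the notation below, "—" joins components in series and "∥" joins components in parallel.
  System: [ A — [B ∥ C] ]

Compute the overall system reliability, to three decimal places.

0.987

Parallel (B and C): 1 − (1 − 0.96000)(1 − 0.93000) = 0.99720
Series (A and [0.99720]): 0.99000 × 0.99720 = 0.987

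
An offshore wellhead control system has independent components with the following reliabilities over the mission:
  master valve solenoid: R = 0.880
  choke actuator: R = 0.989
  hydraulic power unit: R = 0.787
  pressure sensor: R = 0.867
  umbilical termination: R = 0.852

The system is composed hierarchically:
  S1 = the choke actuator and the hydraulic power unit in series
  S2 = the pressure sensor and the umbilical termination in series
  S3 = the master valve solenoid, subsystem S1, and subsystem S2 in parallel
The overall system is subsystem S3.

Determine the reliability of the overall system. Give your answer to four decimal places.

Series (choke actuator and hydraulic power unit): 0.989000 × 0.787000 = 0.778343
Series (pressure sensor and umbilical termination): 0.867000 × 0.852000 = 0.738684
Parallel (master valve solenoid, [0.778343], and [0.738684]): 1 − (1 − 0.880000)(1 − 0.778343)(1 − 0.738684) = 0.9930

0.9930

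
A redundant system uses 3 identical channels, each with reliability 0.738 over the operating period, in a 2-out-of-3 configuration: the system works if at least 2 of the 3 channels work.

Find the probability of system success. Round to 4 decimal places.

R = Σ_{i=2}^{3} C(3,i) p^i (1−p)^{3−i} with p = 0.738
C(3,2)·0.738^2·0.262^1 = 0.428090
C(3,3)·0.738^3·0.262^0 = 0.401947
Sum = 0.8300

0.8300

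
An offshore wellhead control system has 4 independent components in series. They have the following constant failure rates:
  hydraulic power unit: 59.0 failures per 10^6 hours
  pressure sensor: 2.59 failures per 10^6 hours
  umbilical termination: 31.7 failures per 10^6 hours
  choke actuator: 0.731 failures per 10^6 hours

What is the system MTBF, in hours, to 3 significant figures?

Series of exponential components: λ_sys = Σ λ_i
λ_sys = 0.0000590 + 0.00000259 + 0.0000317 + 0.000000731 = 9.4021e-05 /h
MTBF = 1 / λ_sys = 10600 h

10600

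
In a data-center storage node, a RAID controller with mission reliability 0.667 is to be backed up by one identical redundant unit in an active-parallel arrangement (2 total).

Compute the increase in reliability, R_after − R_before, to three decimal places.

0.222

R_before = 0.667
R_after = 1 − (1 − 0.667)^2 = 0.889
ΔR = 0.889 − 0.667 = 0.222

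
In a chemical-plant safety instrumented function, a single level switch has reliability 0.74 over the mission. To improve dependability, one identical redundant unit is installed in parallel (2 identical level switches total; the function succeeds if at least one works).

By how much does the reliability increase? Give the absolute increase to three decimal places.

R_before = 0.74
R_after = 1 − (1 − 0.74)^2 = 0.932
ΔR = 0.932 − 0.74 = 0.192

0.192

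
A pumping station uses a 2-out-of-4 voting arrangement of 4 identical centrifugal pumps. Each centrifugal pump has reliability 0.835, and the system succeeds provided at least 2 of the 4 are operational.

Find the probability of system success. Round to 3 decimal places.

R = Σ_{i=2}^{4} C(4,i) p^i (1−p)^{4−i} with p = 0.835
C(4,2)·0.835^2·0.165^2 = 0.11389
C(4,3)·0.835^3·0.165^1 = 0.38424
C(4,4)·0.835^4·0.165^0 = 0.48612
Sum = 0.984

0.984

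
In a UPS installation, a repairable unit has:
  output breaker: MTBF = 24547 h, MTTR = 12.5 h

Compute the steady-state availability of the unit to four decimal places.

A(output breaker) = MTBF/(MTBF+MTTR) = 24547/(24547+12.5) = 0.9995

0.9995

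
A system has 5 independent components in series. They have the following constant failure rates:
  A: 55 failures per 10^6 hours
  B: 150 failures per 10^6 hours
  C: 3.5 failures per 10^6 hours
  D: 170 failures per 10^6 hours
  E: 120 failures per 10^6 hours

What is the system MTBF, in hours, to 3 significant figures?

Series of exponential components: λ_sys = Σ λ_i
λ_sys = 0.000055 + 0.00015 + 0.0000035 + 0.00017 + 0.00012 = 4.9850e-04 /h
MTBF = 1 / λ_sys = 2010 h

2010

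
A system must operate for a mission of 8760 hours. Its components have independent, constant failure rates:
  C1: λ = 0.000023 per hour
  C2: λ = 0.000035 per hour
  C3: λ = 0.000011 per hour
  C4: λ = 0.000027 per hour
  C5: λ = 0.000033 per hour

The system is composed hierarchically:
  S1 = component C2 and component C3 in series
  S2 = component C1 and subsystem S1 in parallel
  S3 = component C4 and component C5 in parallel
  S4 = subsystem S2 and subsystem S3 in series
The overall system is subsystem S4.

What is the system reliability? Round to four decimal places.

0.8898

R(C1) = exp(−0.000023 × 8760) = 0.817520
R(C2) = exp(−0.000035 × 8760) = 0.735945
R(C3) = exp(−0.000011 × 8760) = 0.908137
R(C4) = exp(−0.000027 × 8760) = 0.789370
R(C5) = exp(−0.000033 × 8760) = 0.748952
Series (C2 and C3): 0.735945 × 0.908137 = 0.668339
Parallel (C1 and [0.668339]): 1 − (1 − 0.817520)(1 − 0.668339) = 0.939479
Parallel (C4 and C5): 1 − (1 − 0.789370)(1 − 0.748952) = 0.947122
Series ([0.939479] and [0.947122]): 0.939479 × 0.947122 = 0.8898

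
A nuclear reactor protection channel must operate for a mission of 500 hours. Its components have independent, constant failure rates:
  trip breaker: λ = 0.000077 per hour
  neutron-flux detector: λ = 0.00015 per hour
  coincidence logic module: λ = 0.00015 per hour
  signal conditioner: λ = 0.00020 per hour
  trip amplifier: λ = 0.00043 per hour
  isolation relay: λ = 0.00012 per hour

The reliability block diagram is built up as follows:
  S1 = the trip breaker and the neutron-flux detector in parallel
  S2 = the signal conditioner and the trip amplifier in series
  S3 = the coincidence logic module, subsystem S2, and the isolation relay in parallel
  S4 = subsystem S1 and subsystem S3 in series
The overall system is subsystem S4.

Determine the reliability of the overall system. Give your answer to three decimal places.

0.996

R(trip breaker) = exp(−0.000077 × 500) = 0.96223
R(neutron-flux detector) = exp(−0.00015 × 500) = 0.92774
R(coincidence logic module) = exp(−0.00015 × 500) = 0.92774
R(signal conditioner) = exp(−0.00020 × 500) = 0.90484
R(trip amplifier) = exp(−0.00043 × 500) = 0.80654
R(isolation relay) = exp(−0.00012 × 500) = 0.94176
Parallel (trip breaker and neutron-flux detector): 1 − (1 − 0.96223)(1 − 0.92774) = 0.99727
Series (signal conditioner and trip amplifier): 0.90484 × 0.80654 = 0.72979
Parallel (coincidence logic module, [0.72979], and isolation relay): 1 − (1 − 0.92774)(1 − 0.72979)(1 − 0.94176) = 0.99886
Series ([0.99727] and [0.99886]): 0.99727 × 0.99886 = 0.996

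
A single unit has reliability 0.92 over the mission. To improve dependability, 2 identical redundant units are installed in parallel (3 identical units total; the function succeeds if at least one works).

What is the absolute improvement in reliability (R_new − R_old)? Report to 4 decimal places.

0.0795

R_before = 0.92
R_after = 1 − (1 − 0.92)^3 = 0.9995
ΔR = 0.9995 − 0.92 = 0.0795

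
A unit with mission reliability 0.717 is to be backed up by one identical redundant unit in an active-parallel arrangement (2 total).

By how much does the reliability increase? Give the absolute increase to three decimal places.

0.203

R_before = 0.717
R_after = 1 − (1 − 0.717)^2 = 0.920
ΔR = 0.920 − 0.717 = 0.203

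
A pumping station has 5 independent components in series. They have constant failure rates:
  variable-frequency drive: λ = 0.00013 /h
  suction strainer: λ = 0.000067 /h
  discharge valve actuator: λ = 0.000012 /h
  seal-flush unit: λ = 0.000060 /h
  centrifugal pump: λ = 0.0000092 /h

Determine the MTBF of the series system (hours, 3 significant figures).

Series of exponential components: λ_sys = Σ λ_i
λ_sys = 0.00013 + 0.000067 + 0.000012 + 0.000060 + 0.0000092 = 2.7820e-04 /h
MTBF = 1 / λ_sys = 3590 h

3590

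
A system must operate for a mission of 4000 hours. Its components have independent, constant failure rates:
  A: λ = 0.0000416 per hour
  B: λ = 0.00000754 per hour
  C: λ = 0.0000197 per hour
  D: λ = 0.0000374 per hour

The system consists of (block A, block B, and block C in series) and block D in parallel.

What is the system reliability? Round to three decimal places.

0.967

R(A) = exp(−0.0000416 × 4000) = 0.84671
R(B) = exp(−0.00000754 × 4000) = 0.97029
R(C) = exp(−0.0000197 × 4000) = 0.92422
R(D) = exp(−0.0000374 × 4000) = 0.86105
Series (A, B, and C): 0.84671 × 0.97029 × 0.92422 = 0.75930
Parallel ([0.75930] and D): 1 − (1 − 0.75930)(1 − 0.86105) = 0.967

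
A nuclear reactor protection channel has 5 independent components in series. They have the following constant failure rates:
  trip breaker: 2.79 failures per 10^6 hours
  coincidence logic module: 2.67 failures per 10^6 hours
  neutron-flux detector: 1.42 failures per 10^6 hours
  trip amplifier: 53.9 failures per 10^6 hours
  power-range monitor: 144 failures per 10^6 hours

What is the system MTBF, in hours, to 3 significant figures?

4880

Series of exponential components: λ_sys = Σ λ_i
λ_sys = 0.00000279 + 0.00000267 + 0.00000142 + 0.0000539 + 0.000144 = 2.0478e-04 /h
MTBF = 1 / λ_sys = 4880 h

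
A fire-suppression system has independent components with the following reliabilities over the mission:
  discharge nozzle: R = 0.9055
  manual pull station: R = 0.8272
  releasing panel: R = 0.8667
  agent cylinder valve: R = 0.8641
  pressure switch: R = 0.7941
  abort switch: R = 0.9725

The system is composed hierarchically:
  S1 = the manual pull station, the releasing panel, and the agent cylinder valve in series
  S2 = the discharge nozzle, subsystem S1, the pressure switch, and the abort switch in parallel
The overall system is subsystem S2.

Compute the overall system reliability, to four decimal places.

0.9998

Series (manual pull station, releasing panel, and agent cylinder valve): 0.827200 × 0.866700 × 0.864100 = 0.619503
Parallel (discharge nozzle, [0.619503], pressure switch, and abort switch): 1 − (1 − 0.905500)(1 − 0.619503)(1 − 0.794100)(1 − 0.972500) = 0.9998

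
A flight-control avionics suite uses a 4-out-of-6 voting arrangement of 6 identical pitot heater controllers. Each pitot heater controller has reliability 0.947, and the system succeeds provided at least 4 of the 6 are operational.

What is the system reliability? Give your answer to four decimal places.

0.9974

R = Σ_{i=4}^{6} C(6,i) p^i (1−p)^{6−i} with p = 0.947
C(6,4)·0.947^4·0.053^2 = 0.033888
C(6,5)·0.947^5·0.053^1 = 0.242202
C(6,6)·0.947^6·0.053^0 = 0.721273
Sum = 0.9974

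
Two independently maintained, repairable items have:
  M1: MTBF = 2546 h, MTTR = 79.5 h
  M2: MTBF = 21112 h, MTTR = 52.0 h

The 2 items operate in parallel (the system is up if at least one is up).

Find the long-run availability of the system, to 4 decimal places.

0.9999

A(M1) = MTBF/(MTBF+MTTR) = 2546/(2546+79.5) = 0.969720
A(M2) = MTBF/(MTBF+MTTR) = 21112/(21112+52.0) = 0.997543
Parallel availability: 1 − (1 − 0.969720)(1 − 0.997543) = 0.9999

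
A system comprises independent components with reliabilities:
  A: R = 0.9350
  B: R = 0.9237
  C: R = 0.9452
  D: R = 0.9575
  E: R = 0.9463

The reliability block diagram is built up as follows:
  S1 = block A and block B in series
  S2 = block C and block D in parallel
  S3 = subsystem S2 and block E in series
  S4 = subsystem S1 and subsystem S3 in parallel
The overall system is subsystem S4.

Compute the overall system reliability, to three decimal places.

0.992

Series (A and B): 0.93500 × 0.92370 = 0.86366
Parallel (C and D): 1 − (1 − 0.94520)(1 − 0.95750) = 0.99767
Series ([0.99767] and E): 0.99767 × 0.94630 = 0.94410
Parallel ([0.86366] and [0.94410]): 1 − (1 − 0.86366)(1 − 0.94410) = 0.992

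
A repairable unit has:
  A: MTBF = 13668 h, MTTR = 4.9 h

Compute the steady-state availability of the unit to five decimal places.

A(A) = MTBF/(MTBF+MTTR) = 13668/(13668+4.9) = 0.99964

0.99964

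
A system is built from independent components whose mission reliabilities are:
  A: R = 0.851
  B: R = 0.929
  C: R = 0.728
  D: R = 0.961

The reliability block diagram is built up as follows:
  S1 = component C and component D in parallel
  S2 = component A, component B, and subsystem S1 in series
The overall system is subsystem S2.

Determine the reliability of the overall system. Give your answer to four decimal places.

Parallel (C and D): 1 − (1 − 0.728000)(1 − 0.961000) = 0.989392
Series (A, B, and [0.989392]): 0.851000 × 0.929000 × 0.989392 = 0.7822

0.7822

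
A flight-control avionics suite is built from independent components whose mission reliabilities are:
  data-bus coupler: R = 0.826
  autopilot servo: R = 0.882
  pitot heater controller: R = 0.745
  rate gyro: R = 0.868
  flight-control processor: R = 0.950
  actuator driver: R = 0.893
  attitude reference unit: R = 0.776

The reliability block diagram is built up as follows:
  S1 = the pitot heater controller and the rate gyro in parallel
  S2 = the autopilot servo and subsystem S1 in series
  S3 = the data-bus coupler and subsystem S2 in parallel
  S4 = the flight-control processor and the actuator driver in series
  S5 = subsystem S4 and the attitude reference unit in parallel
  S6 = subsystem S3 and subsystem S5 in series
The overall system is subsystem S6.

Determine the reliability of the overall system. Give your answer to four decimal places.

Parallel (pitot heater controller and rate gyro): 1 − (1 − 0.745000)(1 − 0.868000) = 0.966340
Series (autopilot servo and [0.966340]): 0.882000 × 0.966340 = 0.852312
Parallel (data-bus coupler and [0.852312]): 1 − (1 − 0.826000)(1 − 0.852312) = 0.974302
Series (flight-control processor and actuator driver): 0.950000 × 0.893000 = 0.848350
Parallel ([0.848350] and attitude reference unit): 1 − (1 − 0.848350)(1 − 0.776000) = 0.966030
Series ([0.974302] and [0.966030]): 0.974302 × 0.966030 = 0.9412

0.9412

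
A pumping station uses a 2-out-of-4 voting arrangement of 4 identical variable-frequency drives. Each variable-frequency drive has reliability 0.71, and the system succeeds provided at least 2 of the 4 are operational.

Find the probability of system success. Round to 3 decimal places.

0.924

R = Σ_{i=2}^{4} C(4,i) p^i (1−p)^{4−i} with p = 0.71
C(4,2)·0.71^2·0.29^2 = 0.25437
C(4,3)·0.71^3·0.29^1 = 0.41518
C(4,4)·0.71^4·0.29^0 = 0.25412
Sum = 0.924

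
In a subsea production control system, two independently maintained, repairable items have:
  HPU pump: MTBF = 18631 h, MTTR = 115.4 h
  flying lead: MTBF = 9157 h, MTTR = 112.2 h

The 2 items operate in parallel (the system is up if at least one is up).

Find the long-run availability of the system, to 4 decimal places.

A(HPU pump) = MTBF/(MTBF+MTTR) = 18631/(18631+115.4) = 0.993844
A(flying lead) = MTBF/(MTBF+MTTR) = 9157/(9157+112.2) = 0.987895
Parallel availability: 1 − (1 − 0.993844)(1 − 0.987895) = 0.9999

0.9999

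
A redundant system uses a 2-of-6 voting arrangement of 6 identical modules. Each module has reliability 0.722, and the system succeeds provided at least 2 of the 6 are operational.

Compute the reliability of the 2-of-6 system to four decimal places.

R = Σ_{i=2}^{6} C(6,i) p^i (1−p)^{6−i} with p = 0.722
C(6,2)·0.722^2·0.278^4 = 0.046703
C(6,3)·0.722^3·0.278^3 = 0.161725
C(6,4)·0.722^4·0.278^2 = 0.315014
C(6,5)·0.722^5·0.278^1 = 0.327252
C(6,6)·0.722^6·0.278^0 = 0.141652
Sum = 0.9923

0.9923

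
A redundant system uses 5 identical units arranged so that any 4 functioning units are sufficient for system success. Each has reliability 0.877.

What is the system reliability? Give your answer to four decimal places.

0.8826

R = Σ_{i=4}^{5} C(5,i) p^i (1−p)^{5−i} with p = 0.877
C(5,4)·0.877^4·0.123^1 = 0.363809
C(5,5)·0.877^5·0.123^0 = 0.518798
Sum = 0.8826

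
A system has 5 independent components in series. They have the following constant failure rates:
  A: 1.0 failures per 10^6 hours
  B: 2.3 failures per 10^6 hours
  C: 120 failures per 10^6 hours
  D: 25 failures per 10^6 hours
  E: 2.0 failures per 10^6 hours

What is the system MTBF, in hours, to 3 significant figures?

6650

Series of exponential components: λ_sys = Σ λ_i
λ_sys = 0.0000010 + 0.0000023 + 0.00012 + 0.000025 + 0.0000020 = 1.5030e-04 /h
MTBF = 1 / λ_sys = 6650 h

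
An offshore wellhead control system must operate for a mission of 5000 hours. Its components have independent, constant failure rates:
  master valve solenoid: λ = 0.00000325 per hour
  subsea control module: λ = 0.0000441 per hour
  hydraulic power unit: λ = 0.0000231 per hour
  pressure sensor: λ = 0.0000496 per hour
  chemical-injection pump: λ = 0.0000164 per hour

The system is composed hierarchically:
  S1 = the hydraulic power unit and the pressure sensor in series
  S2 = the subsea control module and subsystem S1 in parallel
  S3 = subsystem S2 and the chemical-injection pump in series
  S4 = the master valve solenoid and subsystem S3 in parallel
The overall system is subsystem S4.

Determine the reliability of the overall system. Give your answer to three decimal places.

R(master valve solenoid) = exp(−0.00000325 × 5000) = 0.98388
R(subsea control module) = exp(−0.0000441 × 5000) = 0.80212
R(hydraulic power unit) = exp(−0.0000231 × 5000) = 0.89092
R(pressure sensor) = exp(−0.0000496 × 5000) = 0.78036
R(chemical-injection pump) = exp(−0.0000164 × 5000) = 0.92127
Series (hydraulic power unit and pressure sensor): 0.89092 × 0.78036 = 0.69524
Parallel (subsea control module and [0.69524]): 1 − (1 − 0.80212)(1 − 0.69524) = 0.93969
Series ([0.93969] and chemical-injection pump): 0.93969 × 0.92127 = 0.86571
Parallel (master valve solenoid and [0.86571]): 1 − (1 − 0.98388)(1 − 0.86571) = 0.998

0.998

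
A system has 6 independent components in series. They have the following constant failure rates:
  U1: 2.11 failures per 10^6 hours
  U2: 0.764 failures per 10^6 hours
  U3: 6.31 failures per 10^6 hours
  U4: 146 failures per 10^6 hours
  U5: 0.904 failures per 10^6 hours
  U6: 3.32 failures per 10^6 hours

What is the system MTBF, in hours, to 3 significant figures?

Series of exponential components: λ_sys = Σ λ_i
λ_sys = 0.00000211 + 0.000000764 + 0.00000631 + 0.000146 + 0.000000904 + 0.00000332 = 1.5941e-04 /h
MTBF = 1 / λ_sys = 6270 h

6270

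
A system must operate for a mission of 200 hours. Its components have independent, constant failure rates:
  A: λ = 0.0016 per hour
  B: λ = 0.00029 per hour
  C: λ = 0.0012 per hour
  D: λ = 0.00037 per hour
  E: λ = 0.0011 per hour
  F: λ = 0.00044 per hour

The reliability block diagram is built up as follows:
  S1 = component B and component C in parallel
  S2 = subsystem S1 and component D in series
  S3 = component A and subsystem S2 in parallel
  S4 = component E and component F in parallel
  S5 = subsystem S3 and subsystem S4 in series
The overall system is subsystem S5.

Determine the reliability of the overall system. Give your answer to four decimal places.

R(A) = exp(−0.0016 × 200) = 0.726149
R(B) = exp(−0.00029 × 200) = 0.943650
R(C) = exp(−0.0012 × 200) = 0.786628
R(D) = exp(−0.00037 × 200) = 0.928672
R(E) = exp(−0.0011 × 200) = 0.802519
R(F) = exp(−0.00044 × 200) = 0.915761
Parallel (B and C): 1 − (1 − 0.943650)(1 − 0.786628) = 0.987976
Series ([0.987976] and D): 0.987976 × 0.928672 = 0.917506
Parallel (A and [0.917506]): 1 − (1 − 0.726149)(1 − 0.917506) = 0.977409
Parallel (E and F): 1 − (1 − 0.802519)(1 − 0.915761) = 0.983364
Series ([0.977409] and [0.983364]): 0.977409 × 0.983364 = 0.9611

0.9611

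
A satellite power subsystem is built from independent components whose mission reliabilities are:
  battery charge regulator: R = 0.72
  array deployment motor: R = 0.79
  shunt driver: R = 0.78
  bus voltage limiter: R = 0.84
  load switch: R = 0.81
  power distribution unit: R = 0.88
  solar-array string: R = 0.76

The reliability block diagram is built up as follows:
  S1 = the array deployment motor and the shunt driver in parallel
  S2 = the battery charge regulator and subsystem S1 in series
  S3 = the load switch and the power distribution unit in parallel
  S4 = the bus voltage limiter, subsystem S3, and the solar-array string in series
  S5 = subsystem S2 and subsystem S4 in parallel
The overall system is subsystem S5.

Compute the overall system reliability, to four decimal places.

Parallel (array deployment motor and shunt driver): 1 − (1 − 0.790000)(1 − 0.780000) = 0.953800
Series (battery charge regulator and [0.953800]): 0.720000 × 0.953800 = 0.686736
Parallel (load switch and power distribution unit): 1 − (1 − 0.810000)(1 − 0.880000) = 0.977200
Series (bus voltage limiter, [0.977200], and solar-array string): 0.840000 × 0.977200 × 0.760000 = 0.623844
Parallel ([0.686736] and [0.623844]): 1 − (1 − 0.686736)(1 − 0.623844) = 0.8822

0.8822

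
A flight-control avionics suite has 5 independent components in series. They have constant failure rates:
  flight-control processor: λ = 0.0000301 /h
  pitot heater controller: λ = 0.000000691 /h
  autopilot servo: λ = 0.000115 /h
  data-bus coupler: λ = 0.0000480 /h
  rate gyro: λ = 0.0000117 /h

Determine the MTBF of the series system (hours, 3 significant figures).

4870

Series of exponential components: λ_sys = Σ λ_i
λ_sys = 0.0000301 + 0.000000691 + 0.000115 + 0.0000480 + 0.0000117 = 2.0549e-04 /h
MTBF = 1 / λ_sys = 4870 h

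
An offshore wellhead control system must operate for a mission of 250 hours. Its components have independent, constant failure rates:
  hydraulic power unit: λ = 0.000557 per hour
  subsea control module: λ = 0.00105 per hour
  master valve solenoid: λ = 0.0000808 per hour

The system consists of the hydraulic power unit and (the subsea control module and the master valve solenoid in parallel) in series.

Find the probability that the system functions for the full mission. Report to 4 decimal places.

0.8660

R(hydraulic power unit) = exp(−0.000557 × 250) = 0.870010
R(subsea control module) = exp(−0.00105 × 250) = 0.769126
R(master valve solenoid) = exp(−0.0000808 × 250) = 0.980003
Parallel (subsea control module and master valve solenoid): 1 − (1 − 0.769126)(1 − 0.980003) = 0.995383
Series (hydraulic power unit and [0.995383]): 0.870010 × 0.995383 = 0.8660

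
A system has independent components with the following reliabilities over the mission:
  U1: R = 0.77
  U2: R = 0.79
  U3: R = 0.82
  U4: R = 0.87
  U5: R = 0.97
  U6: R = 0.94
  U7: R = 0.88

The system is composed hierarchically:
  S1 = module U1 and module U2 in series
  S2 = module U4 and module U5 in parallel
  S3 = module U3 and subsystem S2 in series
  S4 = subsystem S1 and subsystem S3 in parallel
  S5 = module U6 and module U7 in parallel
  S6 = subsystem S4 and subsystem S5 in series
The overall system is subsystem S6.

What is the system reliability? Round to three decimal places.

0.922

Series (U1 and U2): 0.77000 × 0.79000 = 0.60830
Parallel (U4 and U5): 1 − (1 − 0.87000)(1 − 0.97000) = 0.99610
Series (U3 and [0.99610]): 0.82000 × 0.99610 = 0.81680
Parallel ([0.60830] and [0.81680]): 1 − (1 − 0.60830)(1 − 0.81680) = 0.92824
Parallel (U6 and U7): 1 − (1 − 0.94000)(1 − 0.88000) = 0.99280
Series ([0.92824] and [0.99280]): 0.92824 × 0.99280 = 0.922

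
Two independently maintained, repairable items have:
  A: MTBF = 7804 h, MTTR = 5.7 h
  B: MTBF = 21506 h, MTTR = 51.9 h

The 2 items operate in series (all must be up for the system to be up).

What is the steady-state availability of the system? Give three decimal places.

A(A) = MTBF/(MTBF+MTTR) = 7804/(7804+5.7) = 0.999270
A(B) = MTBF/(MTBF+MTTR) = 21506/(21506+51.9) = 0.997593
Series availability: 0.999270 × 0.997593 = 0.997

0.997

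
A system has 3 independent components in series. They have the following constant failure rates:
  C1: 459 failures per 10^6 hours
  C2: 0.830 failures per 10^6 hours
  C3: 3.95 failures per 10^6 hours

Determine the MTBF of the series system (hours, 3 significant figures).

Series of exponential components: λ_sys = Σ λ_i
λ_sys = 0.000459 + 0.000000830 + 0.00000395 = 4.6378e-04 /h
MTBF = 1 / λ_sys = 2160 h

2160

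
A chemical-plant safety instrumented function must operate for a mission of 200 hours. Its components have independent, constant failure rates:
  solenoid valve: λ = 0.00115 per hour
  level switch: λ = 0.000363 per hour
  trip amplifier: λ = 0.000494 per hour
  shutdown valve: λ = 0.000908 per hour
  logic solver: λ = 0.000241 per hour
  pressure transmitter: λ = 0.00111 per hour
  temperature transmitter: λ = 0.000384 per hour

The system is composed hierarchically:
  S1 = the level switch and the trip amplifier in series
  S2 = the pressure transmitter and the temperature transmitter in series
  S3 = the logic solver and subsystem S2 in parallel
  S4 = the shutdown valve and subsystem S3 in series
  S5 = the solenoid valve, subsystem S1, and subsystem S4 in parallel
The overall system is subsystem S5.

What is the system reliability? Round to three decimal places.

0.994

R(solenoid valve) = exp(−0.00115 × 200) = 0.79453
R(level switch) = exp(−0.000363 × 200) = 0.92997
R(trip amplifier) = exp(−0.000494 × 200) = 0.90592
R(shutdown valve) = exp(−0.000908 × 200) = 0.83393
R(logic solver) = exp(−0.000241 × 200) = 0.95294
R(pressure transmitter) = exp(−0.00111 × 200) = 0.80092
R(temperature transmitter) = exp(−0.000384 × 200) = 0.92608
Series (level switch and trip amplifier): 0.92997 × 0.90592 = 0.84248
Series (pressure transmitter and temperature transmitter): 0.80092 × 0.92608 = 0.74172
Parallel (logic solver and [0.74172]): 1 − (1 − 0.95294)(1 − 0.74172) = 0.98785
Series (shutdown valve and [0.98785]): 0.83393 × 0.98785 = 0.82380
Parallel (solenoid valve, [0.84248], and [0.82380]): 1 − (1 − 0.79453)(1 − 0.84248)(1 − 0.82380) = 0.994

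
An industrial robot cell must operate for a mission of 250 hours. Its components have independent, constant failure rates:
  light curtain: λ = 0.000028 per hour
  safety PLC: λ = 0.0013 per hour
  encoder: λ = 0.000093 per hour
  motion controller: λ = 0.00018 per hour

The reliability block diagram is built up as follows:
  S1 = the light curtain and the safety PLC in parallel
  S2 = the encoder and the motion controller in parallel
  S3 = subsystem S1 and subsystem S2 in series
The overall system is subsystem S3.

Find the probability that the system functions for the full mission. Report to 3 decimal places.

R(light curtain) = exp(−0.000028 × 250) = 0.99302
R(safety PLC) = exp(−0.0013 × 250) = 0.72253
R(encoder) = exp(−0.000093 × 250) = 0.97702
R(motion controller) = exp(−0.00018 × 250) = 0.95600
Parallel (light curtain and safety PLC): 1 − (1 − 0.99302)(1 − 0.72253) = 0.99806
Parallel (encoder and motion controller): 1 − (1 − 0.97702)(1 − 0.95600) = 0.99899
Series ([0.99806] and [0.99899]): 0.99806 × 0.99899 = 0.997

0.997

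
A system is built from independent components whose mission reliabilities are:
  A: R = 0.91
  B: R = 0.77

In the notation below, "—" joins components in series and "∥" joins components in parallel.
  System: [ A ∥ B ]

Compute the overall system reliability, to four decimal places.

0.9793

Parallel (A and B): 1 − (1 − 0.910000)(1 − 0.770000) = 0.9793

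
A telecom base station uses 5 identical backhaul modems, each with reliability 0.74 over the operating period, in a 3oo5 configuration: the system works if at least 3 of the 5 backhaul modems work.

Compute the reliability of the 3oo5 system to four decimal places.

R = Σ_{i=3}^{5} C(5,i) p^i (1−p)^{5−i} with p = 0.74
C(5,3)·0.74^3·0.26^2 = 0.273931
C(5,4)·0.74^4·0.26^1 = 0.389825
C(5,5)·0.74^5·0.26^0 = 0.221901
Sum = 0.8857

0.8857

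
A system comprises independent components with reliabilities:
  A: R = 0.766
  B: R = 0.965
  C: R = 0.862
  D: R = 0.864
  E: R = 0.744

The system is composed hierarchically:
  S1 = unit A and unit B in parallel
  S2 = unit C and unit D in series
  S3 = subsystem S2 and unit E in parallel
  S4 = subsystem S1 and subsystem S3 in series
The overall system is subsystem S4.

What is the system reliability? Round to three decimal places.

0.927

Parallel (A and B): 1 − (1 − 0.76600)(1 − 0.96500) = 0.99181
Series (C and D): 0.86200 × 0.86400 = 0.74477
Parallel ([0.74477] and E): 1 − (1 − 0.74477)(1 − 0.74400) = 0.93466
Series ([0.99181] and [0.93466]): 0.99181 × 0.93466 = 0.927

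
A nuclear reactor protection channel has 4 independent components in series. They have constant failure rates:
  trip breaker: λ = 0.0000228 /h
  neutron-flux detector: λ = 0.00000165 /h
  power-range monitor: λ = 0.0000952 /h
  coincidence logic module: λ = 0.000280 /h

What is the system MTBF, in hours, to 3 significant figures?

Series of exponential components: λ_sys = Σ λ_i
λ_sys = 0.0000228 + 0.00000165 + 0.0000952 + 0.000280 = 3.9965e-04 /h
MTBF = 1 / λ_sys = 2500 h

2500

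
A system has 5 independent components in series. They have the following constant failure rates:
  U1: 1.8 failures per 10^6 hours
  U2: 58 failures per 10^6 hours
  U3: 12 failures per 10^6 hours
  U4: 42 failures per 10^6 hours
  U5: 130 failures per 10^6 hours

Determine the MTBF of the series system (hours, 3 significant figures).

Series of exponential components: λ_sys = Σ λ_i
λ_sys = 0.0000018 + 0.000058 + 0.000012 + 0.000042 + 0.00013 = 2.4380e-04 /h
MTBF = 1 / λ_sys = 4100 h

4100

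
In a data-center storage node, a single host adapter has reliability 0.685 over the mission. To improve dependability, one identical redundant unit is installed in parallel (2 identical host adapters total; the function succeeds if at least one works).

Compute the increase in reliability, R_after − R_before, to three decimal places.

0.216

R_before = 0.685
R_after = 1 − (1 − 0.685)^2 = 0.901
ΔR = 0.901 − 0.685 = 0.216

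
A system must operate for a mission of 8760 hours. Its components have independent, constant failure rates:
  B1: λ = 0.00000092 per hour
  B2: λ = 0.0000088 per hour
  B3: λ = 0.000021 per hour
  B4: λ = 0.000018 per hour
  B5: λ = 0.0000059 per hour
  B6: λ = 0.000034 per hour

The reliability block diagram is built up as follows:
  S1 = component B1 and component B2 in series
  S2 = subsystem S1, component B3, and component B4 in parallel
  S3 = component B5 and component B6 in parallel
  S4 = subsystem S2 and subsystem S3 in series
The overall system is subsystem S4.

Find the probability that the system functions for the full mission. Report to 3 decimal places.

0.985

R(B1) = exp(−0.00000092 × 8760) = 0.99197
R(B2) = exp(−0.0000088 × 8760) = 0.92581
R(B3) = exp(−0.000021 × 8760) = 0.83197
R(B4) = exp(−0.000018 × 8760) = 0.85412
R(B5) = exp(−0.0000059 × 8760) = 0.94963
R(B6) = exp(−0.000034 × 8760) = 0.74242
Series (B1 and B2): 0.99197 × 0.92581 = 0.91838
Parallel ([0.91838], B3, and B4): 1 − (1 − 0.91838)(1 − 0.83197)(1 − 0.85412) = 0.99800
Parallel (B5 and B6): 1 − (1 − 0.94963)(1 − 0.74242) = 0.98703
Series ([0.99800] and [0.98703]): 0.99800 × 0.98703 = 0.985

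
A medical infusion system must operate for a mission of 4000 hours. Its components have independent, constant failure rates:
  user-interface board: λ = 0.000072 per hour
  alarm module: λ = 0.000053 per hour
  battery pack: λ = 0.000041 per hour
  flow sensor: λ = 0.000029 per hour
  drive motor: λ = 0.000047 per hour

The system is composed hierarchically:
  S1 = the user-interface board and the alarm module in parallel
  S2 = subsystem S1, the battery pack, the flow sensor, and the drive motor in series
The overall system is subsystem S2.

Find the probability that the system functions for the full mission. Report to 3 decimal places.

R(user-interface board) = exp(−0.000072 × 4000) = 0.74976
R(alarm module) = exp(−0.000053 × 4000) = 0.80896
R(battery pack) = exp(−0.000041 × 4000) = 0.84874
R(flow sensor) = exp(−0.000029 × 4000) = 0.89048
R(drive motor) = exp(−0.000047 × 4000) = 0.82861
Parallel (user-interface board and alarm module): 1 − (1 − 0.74976)(1 − 0.80896) = 0.95219
Series ([0.95219], battery pack, flow sensor, and drive motor): 0.95219 × 0.84874 × 0.89048 × 0.82861 = 0.596

0.596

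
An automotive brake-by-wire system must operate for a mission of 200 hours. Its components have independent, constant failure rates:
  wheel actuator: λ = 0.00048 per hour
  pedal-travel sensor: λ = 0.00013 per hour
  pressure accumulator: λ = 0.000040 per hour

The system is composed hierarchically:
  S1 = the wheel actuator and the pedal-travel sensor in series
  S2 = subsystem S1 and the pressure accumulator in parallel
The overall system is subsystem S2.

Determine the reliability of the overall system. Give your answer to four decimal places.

R(wheel actuator) = exp(−0.00048 × 200) = 0.908464
R(pedal-travel sensor) = exp(−0.00013 × 200) = 0.974335
R(pressure accumulator) = exp(−0.000040 × 200) = 0.992032
Series (wheel actuator and pedal-travel sensor): 0.908464 × 0.974335 = 0.885148
Parallel ([0.885148] and pressure accumulator): 1 − (1 − 0.885148)(1 − 0.992032) = 0.9991

0.9991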